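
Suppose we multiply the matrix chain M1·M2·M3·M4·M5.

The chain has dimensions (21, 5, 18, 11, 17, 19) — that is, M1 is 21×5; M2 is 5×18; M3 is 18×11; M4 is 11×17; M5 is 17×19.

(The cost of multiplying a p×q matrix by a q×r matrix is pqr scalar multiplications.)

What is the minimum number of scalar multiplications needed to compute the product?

Adjacent pairs: M1M2 = 21·5·18 = 1890; M2M3 = 5·18·11 = 990; M3M4 = 18·11·17 = 3366; M4M5 = 11·17·19 = 3553.
Length 3: M1..M3: k=1: 0+990+21·5·11=2145; k=2: 1890+0+21·18·11=6048 → min 2145 | M2..M4: k=2: 0+3366+5·18·17=4896; k=3: 990+0+5·11·17=1925 → min 1925 | M3..M5: k=3: 0+3553+18·11·19=7315; k=4: 3366+0+18·17·19=9180 → min 7315.
Length 4: M1..M4: k=1: 0+1925+21·5·17=3710; k=2: 1890+3366+21·18·17=11682; k=3: 2145+0+21·11·17=6072 → min 3710 | M2..M5: k=2: 0+7315+5·18·19=9025; k=3: 990+3553+5·11·19=5588; k=4: 1925+0+5·17·19=3540 → min 3540.
Length 5: M1..M5: k=1: 0+3540+21·5·19=5535; k=2: 1890+7315+21·18·19=16387; k=3: 2145+3553+21·11·19=10087; k=4: 3710+0+21·17·19=10493 → min 5535.
Optimal order: (M1·(((M2·M3)·M4)·M5)) with cost 5535.

5535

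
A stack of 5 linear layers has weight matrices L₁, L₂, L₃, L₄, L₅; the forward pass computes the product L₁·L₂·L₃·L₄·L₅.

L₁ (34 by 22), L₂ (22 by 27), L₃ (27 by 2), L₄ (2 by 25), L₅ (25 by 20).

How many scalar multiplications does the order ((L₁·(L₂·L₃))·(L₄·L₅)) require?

(L₂·L₃): 22×27 by 27×2 → 22×2, cost 22·27·2 = 1188
(L₁·(L₂·L₃)): 34×22 by 22×2 → 34×2, cost 34·22·2 = 1496; cumulative 2684
(L₄·L₅): 2×25 by 25×20 → 2×20, cost 2·25·20 = 1000
((L₁·(L₂·L₃))·(L₄·L₅)): 34×2 by 2×20 → 34×20, cost 34·2·20 = 1360; cumulative 5044
Total: 5044 scalar multiplications.

5044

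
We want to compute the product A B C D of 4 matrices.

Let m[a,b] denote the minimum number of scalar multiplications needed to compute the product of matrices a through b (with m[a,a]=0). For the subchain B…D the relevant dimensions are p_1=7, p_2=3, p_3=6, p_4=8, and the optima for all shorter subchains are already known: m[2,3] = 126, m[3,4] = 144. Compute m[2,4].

312

m[2,4] = min over k∈[2,3] of m[2,k]+m[k+1,4]+p_{1}·p_k·p_{4}.
k=2: 0 + 144 + 7·3·8 = 312; k=3: 126 + 0 + 7·6·8 = 462.
Minimum: 312 at k=2.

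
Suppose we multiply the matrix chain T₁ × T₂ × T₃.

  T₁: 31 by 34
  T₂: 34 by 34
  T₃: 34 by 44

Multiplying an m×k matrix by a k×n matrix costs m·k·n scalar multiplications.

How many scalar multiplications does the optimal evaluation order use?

Order (T₁ × (T₂ × T₃)): (T₂ × T₃): 34×34 by 34×44 → 34×44, cost 34·34·44 = 50864; (T₁ × (T₂ × T₃)): 31×34 by 34×44 → 31×44, cost 31·34·44 = 46376; cumulative 97240. Total 97240.
Order ((T₁ × T₂) × T₃): (T₁ × T₂): 31×34 by 34×34 → 31×34, cost 31·34·34 = 35836; ((T₁ × T₂) × T₃): 31×34 by 34×44 → 31×44, cost 31·34·44 = 46376; cumulative 82212. Total 82212.
Minimum: 82212.

82212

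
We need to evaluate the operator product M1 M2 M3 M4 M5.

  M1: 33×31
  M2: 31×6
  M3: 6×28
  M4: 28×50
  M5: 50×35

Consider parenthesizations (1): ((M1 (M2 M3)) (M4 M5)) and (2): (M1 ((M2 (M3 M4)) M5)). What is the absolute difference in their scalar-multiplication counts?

Order (1) = ((M1 (M2 M3)) (M4 M5)): (M2 M3): 31×6 by 6×28 → 31×28, cost 31·6·28 = 5208; (M1 (M2 M3)): 33×31 by 31×28 → 33×28, cost 33·31·28 = 28644; cumulative 33852; (M4 M5): 28×50 by 50×35 → 28×35, cost 28·50·35 = 49000; ((M1 (M2 M3)) (M4 M5)): 33×28 by 28×35 → 33×35, cost 33·28·35 = 32340; cumulative 115192. Total 115192.
Order (2) = (M1 ((M2 (M3 M4)) M5)): (M3 M4): 6×28 by 28×50 → 6×50, cost 6·28·50 = 8400; (M2 (M3 M4)): 31×6 by 6×50 → 31×50, cost 31·6·50 = 9300; cumulative 17700; ((M2 (M3 M4)) M5): 31×50 by 50×35 → 31×35, cost 31·50·35 = 54250; cumulative 71950; (M1 ((M2 (M3 M4)) M5)): 33×31 by 31×35 → 33×35, cost 33·31·35 = 35805; cumulative 107755. Total 107755.
Difference: |115192 − 107755| = 7437.

7437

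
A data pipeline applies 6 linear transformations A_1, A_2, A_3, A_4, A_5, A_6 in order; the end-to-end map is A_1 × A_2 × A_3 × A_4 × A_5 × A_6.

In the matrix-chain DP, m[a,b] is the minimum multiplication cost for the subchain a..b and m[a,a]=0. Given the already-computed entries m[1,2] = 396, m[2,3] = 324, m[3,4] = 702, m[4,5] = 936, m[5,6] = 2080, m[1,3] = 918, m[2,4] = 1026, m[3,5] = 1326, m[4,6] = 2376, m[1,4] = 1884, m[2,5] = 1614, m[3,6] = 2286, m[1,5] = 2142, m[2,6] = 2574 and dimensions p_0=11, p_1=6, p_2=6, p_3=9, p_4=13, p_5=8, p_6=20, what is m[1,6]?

3894

m[1,6] = min over k∈[1,5] of m[1,k]+m[k+1,6]+p_{0}·p_k·p_{6}.
k=1: 0 + 2574 + 11·6·20 = 3894; k=2: 396 + 2286 + 11·6·20 = 4002; k=3: 918 + 2376 + 11·9·20 = 5274; k=4: 1884 + 2080 + 11·13·20 = 6824; k=5: 2142 + 0 + 11·8·20 = 3902.
Minimum: 3894 at k=1.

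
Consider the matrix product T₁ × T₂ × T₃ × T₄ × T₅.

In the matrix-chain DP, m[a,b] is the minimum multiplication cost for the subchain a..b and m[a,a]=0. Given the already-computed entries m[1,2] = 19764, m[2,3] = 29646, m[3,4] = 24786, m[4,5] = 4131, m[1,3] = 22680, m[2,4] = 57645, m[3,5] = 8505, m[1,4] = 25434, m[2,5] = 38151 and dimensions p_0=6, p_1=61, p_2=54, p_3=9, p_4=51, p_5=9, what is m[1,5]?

27297

m[1,5] = min over k∈[1,4] of m[1,k]+m[k+1,5]+p_{0}·p_k·p_{5}.
k=1: 0 + 38151 + 6·61·9 = 41445; k=2: 19764 + 8505 + 6·54·9 = 31185; k=3: 22680 + 4131 + 6·9·9 = 27297; k=4: 25434 + 0 + 6·51·9 = 28188.
Minimum: 27297 at k=3.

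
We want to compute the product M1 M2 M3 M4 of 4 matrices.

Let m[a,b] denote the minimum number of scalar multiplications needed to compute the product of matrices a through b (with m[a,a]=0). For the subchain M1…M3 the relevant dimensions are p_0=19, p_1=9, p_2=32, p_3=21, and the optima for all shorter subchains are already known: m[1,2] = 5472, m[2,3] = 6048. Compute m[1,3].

9639

m[1,3] = min over k∈[1,2] of m[1,k]+m[k+1,3]+p_{0}·p_k·p_{3}.
k=1: 0 + 6048 + 19·9·21 = 9639; k=2: 5472 + 0 + 19·32·21 = 18240.
Minimum: 9639 at k=1.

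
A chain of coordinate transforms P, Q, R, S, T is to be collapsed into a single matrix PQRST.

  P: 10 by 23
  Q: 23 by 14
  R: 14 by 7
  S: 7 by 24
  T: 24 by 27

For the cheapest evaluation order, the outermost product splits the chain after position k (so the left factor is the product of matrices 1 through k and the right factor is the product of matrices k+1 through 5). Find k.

3

Adjacent pairs: PQ = 10·23·14 = 3220; QR = 23·14·7 = 2254; RS = 14·7·24 = 2352; ST = 7·24·27 = 4536.
Length 3: P..R: k=1: 0+2254+10·23·7=3864; k=2: 3220+0+10·14·7=4200 → min 3864 | Q..S: k=2: 0+2352+23·14·24=10080; k=3: 2254+0+23·7·24=6118 → min 6118 | R..T: k=3: 0+4536+14·7·27=7182; k=4: 2352+0+14·24·27=11424 → min 7182.
Length 4: P..S: k=1: 0+6118+10·23·24=11638; k=2: 3220+2352+10·14·24=8932; k=3: 3864+0+10·7·24=5544 → min 5544 | Q..T: k=2: 0+7182+23·14·27=15876; k=3: 2254+4536+23·7·27=11137; k=4: 6118+0+23·24·27=21022 → min 11137.
Top-level splits: k=1: (P..P)·(Q..T) → 0+11137+10·23·27 = 17347; k=2: (P..Q)·(R..T) → 3220+7182+10·14·27 = 14182; k=3: (P..R)·(S..T) → 3864+4536+10·7·27 = 10290; k=4: (P..S)·(T..T) → 5544+0+10·24·27 = 12024.
Best split is after R, i.e. k = 3.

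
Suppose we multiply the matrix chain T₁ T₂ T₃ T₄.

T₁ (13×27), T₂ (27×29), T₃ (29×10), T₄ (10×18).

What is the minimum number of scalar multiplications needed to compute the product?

13680

Adjacent pairs: T₁T₂ = 13·27·29 = 10179; T₂T₃ = 27·29·10 = 7830; T₃T₄ = 29·10·18 = 5220.
Length 3: T₁..T₃: k=1: 0+7830+13·27·10=11340; k=2: 10179+0+13·29·10=13949 → min 11340 | T₂..T₄: k=2: 0+5220+27·29·18=19314; k=3: 7830+0+27·10·18=12690 → min 12690.
Length 4: T₁..T₄: k=1: 0+12690+13·27·18=19008; k=2: 10179+5220+13·29·18=22185; k=3: 11340+0+13·10·18=13680 → min 13680.
Optimal order: ((T₁ (T₂ T₃)) T₄) with cost 13680.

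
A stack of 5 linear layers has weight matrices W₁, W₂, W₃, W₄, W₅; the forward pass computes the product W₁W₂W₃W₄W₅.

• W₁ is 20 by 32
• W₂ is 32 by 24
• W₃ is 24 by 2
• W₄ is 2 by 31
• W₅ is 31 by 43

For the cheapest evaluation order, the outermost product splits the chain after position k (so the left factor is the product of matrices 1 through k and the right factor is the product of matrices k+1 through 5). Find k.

3

Adjacent pairs: W₁W₂ = 20·32·24 = 15360; W₂W₃ = 32·24·2 = 1536; W₃W₄ = 24·2·31 = 1488; W₄W₅ = 2·31·43 = 2666.
Length 3: W₁..W₃: k=1: 0+1536+20·32·2=2816; k=2: 15360+0+20·24·2=16320 → min 2816 | W₂..W₄: k=2: 0+1488+32·24·31=25296; k=3: 1536+0+32·2·31=3520 → min 3520 | W₃..W₅: k=3: 0+2666+24·2·43=4730; k=4: 1488+0+24·31·43=33480 → min 4730.
Length 4: W₁..W₄: k=1: 0+3520+20·32·31=23360; k=2: 15360+1488+20·24·31=31728; k=3: 2816+0+20·2·31=4056 → min 4056 | W₂..W₅: k=2: 0+4730+32·24·43=37754; k=3: 1536+2666+32·2·43=6954; k=4: 3520+0+32·31·43=46176 → min 6954.
Top-level splits: k=1: (W₁..W₁)·(W₂..W₅) → 0+6954+20·32·43 = 34474; k=2: (W₁..W₂)·(W₃..W₅) → 15360+4730+20·24·43 = 40730; k=3: (W₁..W₃)·(W₄..W₅) → 2816+2666+20·2·43 = 7202; k=4: (W₁..W₄)·(W₅..W₅) → 4056+0+20·31·43 = 30716.
Best split is after W₃, i.e. k = 3.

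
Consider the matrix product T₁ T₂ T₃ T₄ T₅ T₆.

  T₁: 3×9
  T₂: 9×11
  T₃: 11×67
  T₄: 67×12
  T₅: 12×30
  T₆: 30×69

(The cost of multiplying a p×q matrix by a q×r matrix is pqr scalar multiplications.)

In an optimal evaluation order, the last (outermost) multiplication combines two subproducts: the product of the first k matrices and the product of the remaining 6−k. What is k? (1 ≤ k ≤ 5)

5

Adjacent pairs: T₁T₂ = 3·9·11 = 297; T₂T₃ = 9·11·67 = 6633; T₃T₄ = 11·67·12 = 8844; T₄T₅ = 67·12·30 = 24120; T₅T₆ = 12·30·69 = 24840.
Length 3: T₁..T₃: k=1: 0+6633+3·9·67=8442; k=2: 297+0+3·11·67=2508 → min 2508 | T₂..T₄: k=2: 0+8844+9·11·12=10032; k=3: 6633+0+9·67·12=13869 → min 10032 | T₃..T₅: k=3: 0+24120+11·67·30=46230; k=4: 8844+0+11·12·30=12804 → min 12804 | T₄..T₆: k=4: 0+24840+67·12·69=80316; k=5: 24120+0+67·30·69=162810 → min 80316.
Length 4: T₁..T₄: k=1: 0+10032+3·9·12=10356; k=2: 297+8844+3·11·12=9537; k=3: 2508+0+3·67·12=4920 → min 4920 | T₂..T₅: k=2: 0+12804+9·11·30=15774; k=3: 6633+24120+9·67·30=48843; k=4: 10032+0+9·12·30=13272 → min 13272 | T₃..T₆: k=3: 0+80316+11·67·69=131169; k=4: 8844+24840+11·12·69=42792; k=5: 12804+0+11·30·69=35574 → min 35574.
Length 5: T₁..T₅: k=1: 0+13272+3·9·30=14082; k=2: 297+12804+3·11·30=14091; k=3: 2508+24120+3·67·30=32658; k=4: 4920+0+3·12·30=6000 → min 6000 | T₂..T₆: k=2: 0+35574+9·11·69=42405; k=3: 6633+80316+9·67·69=128556; k=4: 10032+24840+9·12·69=42324; k=5: 13272+0+9·30·69=31902 → min 31902.
Top-level splits: k=1: (T₁..T₁)·(T₂..T₆) → 0+31902+3·9·69 = 33765; k=2: (T₁..T₂)·(T₃..T₆) → 297+35574+3·11·69 = 38148; k=3: (T₁..T₃)·(T₄..T₆) → 2508+80316+3·67·69 = 96693; k=4: (T₁..T₄)·(T₅..T₆) → 4920+24840+3·12·69 = 32244; k=5: (T₁..T₅)·(T₆..T₆) → 6000+0+3·30·69 = 12210.
Best split is after T₅, i.e. k = 5.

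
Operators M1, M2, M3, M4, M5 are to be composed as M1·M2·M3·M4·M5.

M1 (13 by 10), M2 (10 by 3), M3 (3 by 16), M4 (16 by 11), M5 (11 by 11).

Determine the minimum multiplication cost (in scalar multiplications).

Adjacent pairs: M1M2 = 13·10·3 = 390; M2M3 = 10·3·16 = 480; M3M4 = 3·16·11 = 528; M4M5 = 16·11·11 = 1936.
Length 3: M1..M3: k=1: 0+480+13·10·16=2560; k=2: 390+0+13·3·16=1014 → min 1014 | M2..M4: k=2: 0+528+10·3·11=858; k=3: 480+0+10·16·11=2240 → min 858 | M3..M5: k=3: 0+1936+3·16·11=2464; k=4: 528+0+3·11·11=891 → min 891.
Length 4: M1..M4: k=1: 0+858+13·10·11=2288; k=2: 390+528+13·3·11=1347; k=3: 1014+0+13·16·11=3302 → min 1347 | M2..M5: k=2: 0+891+10·3·11=1221; k=3: 480+1936+10·16·11=4176; k=4: 858+0+10·11·11=2068 → min 1221.
Length 5: M1..M5: k=1: 0+1221+13·10·11=2651; k=2: 390+891+13·3·11=1710; k=3: 1014+1936+13·16·11=5238; k=4: 1347+0+13·11·11=2920 → min 1710.
Optimal order: ((M1·M2)·((M3·M4)·M5)) with cost 1710.

1710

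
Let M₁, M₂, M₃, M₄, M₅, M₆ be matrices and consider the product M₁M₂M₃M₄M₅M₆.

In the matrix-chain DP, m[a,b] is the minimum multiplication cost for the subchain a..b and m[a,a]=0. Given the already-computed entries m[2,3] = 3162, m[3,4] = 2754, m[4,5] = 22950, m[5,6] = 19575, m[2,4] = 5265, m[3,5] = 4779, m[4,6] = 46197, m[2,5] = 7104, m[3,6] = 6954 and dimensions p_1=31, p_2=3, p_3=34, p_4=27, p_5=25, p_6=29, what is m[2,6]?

9651

m[2,6] = min over k∈[2,5] of m[2,k]+m[k+1,6]+p_{1}·p_k·p_{6}.
k=2: 0 + 6954 + 31·3·29 = 9651; k=3: 3162 + 46197 + 31·34·29 = 79925; k=4: 5265 + 19575 + 31·27·29 = 49113; k=5: 7104 + 0 + 31·25·29 = 29579.
Minimum: 9651 at k=2.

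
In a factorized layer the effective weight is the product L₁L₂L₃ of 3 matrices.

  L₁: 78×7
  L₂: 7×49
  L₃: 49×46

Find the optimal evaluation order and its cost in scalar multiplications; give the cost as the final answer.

40894

(L₁(L₂L₃)): cost 40894.
((L₁L₂)L₃): cost 202566.
Optimal: (L₁(L₂L₃)) with cost 40894.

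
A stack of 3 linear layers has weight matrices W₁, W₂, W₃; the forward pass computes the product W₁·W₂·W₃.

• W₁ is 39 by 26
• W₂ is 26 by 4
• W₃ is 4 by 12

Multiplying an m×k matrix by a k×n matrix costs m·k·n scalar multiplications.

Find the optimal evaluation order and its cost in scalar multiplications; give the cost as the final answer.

5928

(W₁·(W₂·W₃)): cost 13416.
((W₁·W₂)·W₃): cost 5928.
Optimal: ((W₁·W₂)·W₃) with cost 5928.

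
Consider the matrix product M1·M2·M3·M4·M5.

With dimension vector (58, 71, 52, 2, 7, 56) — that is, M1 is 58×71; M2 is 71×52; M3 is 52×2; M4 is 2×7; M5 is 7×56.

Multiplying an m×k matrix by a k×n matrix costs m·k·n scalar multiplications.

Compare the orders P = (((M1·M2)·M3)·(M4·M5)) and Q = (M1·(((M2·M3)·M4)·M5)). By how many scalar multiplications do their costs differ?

Order P = (((M1·M2)·M3)·(M4·M5)): (M1·M2): 58×71 by 71×52 → 58×52, cost 58·71·52 = 214136; ((M1·M2)·M3): 58×52 by 52×2 → 58×2, cost 58·52·2 = 6032; cumulative 220168; (M4·M5): 2×7 by 7×56 → 2×56, cost 2·7·56 = 784; (((M1·M2)·M3)·(M4·M5)): 58×2 by 2×56 → 58×56, cost 58·2·56 = 6496; cumulative 227448. Total 227448.
Order Q = (M1·(((M2·M3)·M4)·M5)): (M2·M3): 71×52 by 52×2 → 71×2, cost 71·52·2 = 7384; ((M2·M3)·M4): 71×2 by 2×7 → 71×7, cost 71·2·7 = 994; cumulative 8378; (((M2·M3)·M4)·M5): 71×7 by 7×56 → 71×56, cost 71·7·56 = 27832; cumulative 36210; (M1·(((M2·M3)·M4)·M5)): 58×71 by 71×56 → 58×56, cost 58·71·56 = 230608; cumulative 266818. Total 266818.
Difference: |227448 − 266818| = 39370.

39370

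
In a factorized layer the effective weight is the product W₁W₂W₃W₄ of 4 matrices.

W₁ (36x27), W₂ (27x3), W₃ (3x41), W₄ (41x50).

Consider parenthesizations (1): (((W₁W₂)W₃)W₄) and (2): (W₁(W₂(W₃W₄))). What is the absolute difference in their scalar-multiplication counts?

Order (1) = (((W₁W₂)W₃)W₄): (W₁W₂): 36×27 by 27×3 → 36×3, cost 36·27·3 = 2916; ((W₁W₂)W₃): 36×3 by 3×41 → 36×41, cost 36·3·41 = 4428; cumulative 7344; (((W₁W₂)W₃)W₄): 36×41 by 41×50 → 36×50, cost 36·41·50 = 73800; cumulative 81144. Total 81144.
Order (2) = (W₁(W₂(W₃W₄))): (W₃W₄): 3×41 by 41×50 → 3×50, cost 3·41·50 = 6150; (W₂(W₃W₄)): 27×3 by 3×50 → 27×50, cost 27·3·50 = 4050; cumulative 10200; (W₁(W₂(W₃W₄))): 36×27 by 27×50 → 36×50, cost 36·27·50 = 48600; cumulative 58800. Total 58800.
Difference: |81144 − 58800| = 22344.

22344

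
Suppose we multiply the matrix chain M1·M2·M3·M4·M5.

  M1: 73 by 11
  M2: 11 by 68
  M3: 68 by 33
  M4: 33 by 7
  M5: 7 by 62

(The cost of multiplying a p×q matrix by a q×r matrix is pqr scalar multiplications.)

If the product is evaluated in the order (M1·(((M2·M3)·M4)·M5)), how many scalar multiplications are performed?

(M2·M3): 11×68 by 68×33 → 11×33, cost 11·68·33 = 24684
((M2·M3)·M4): 11×33 by 33×7 → 11×7, cost 11·33·7 = 2541; cumulative 27225
(((M2·M3)·M4)·M5): 11×7 by 7×62 → 11×62, cost 11·7·62 = 4774; cumulative 31999
(M1·(((M2·M3)·M4)·M5)): 73×11 by 11×62 → 73×62, cost 73·11·62 = 49786; cumulative 81785
Total: 81785 scalar multiplications.

81785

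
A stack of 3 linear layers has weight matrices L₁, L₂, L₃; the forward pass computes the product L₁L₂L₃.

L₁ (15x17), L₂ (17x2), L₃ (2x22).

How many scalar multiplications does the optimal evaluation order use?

Order (L₁(L₂L₃)): (L₂L₃): 17×2 by 2×22 → 17×22, cost 17·2·22 = 748; (L₁(L₂L₃)): 15×17 by 17×22 → 15×22, cost 15·17·22 = 5610; cumulative 6358. Total 6358.
Order ((L₁L₂)L₃): (L₁L₂): 15×17 by 17×2 → 15×2, cost 15·17·2 = 510; ((L₁L₂)L₃): 15×2 by 2×22 → 15×22, cost 15·2·22 = 660; cumulative 1170. Total 1170.
Minimum: 1170.

1170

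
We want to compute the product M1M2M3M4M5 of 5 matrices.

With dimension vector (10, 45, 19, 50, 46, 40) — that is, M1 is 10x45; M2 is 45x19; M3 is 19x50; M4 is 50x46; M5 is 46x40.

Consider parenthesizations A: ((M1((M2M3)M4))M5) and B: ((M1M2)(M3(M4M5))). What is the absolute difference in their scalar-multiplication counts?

Order A = ((M1((M2M3)M4))M5): (M2M3): 45×19 by 19×50 → 45×50, cost 45·19·50 = 42750; ((M2M3)M4): 45×50 by 50×46 → 45×46, cost 45·50·46 = 103500; cumulative 146250; (M1((M2M3)M4)): 10×45 by 45×46 → 10×46, cost 10·45·46 = 20700; cumulative 166950; ((M1((M2M3)M4))M5): 10×46 by 46×40 → 10×40, cost 10·46·40 = 18400; cumulative 185350. Total 185350.
Order B = ((M1M2)(M3(M4M5))): (M1M2): 10×45 by 45×19 → 10×19, cost 10·45·19 = 8550; (M4M5): 50×46 by 46×40 → 50×40, cost 50·46·40 = 92000; (M3(M4M5)): 19×50 by 50×40 → 19×40, cost 19·50·40 = 38000; cumulative 130000; ((M1M2)(M3(M4M5))): 10×19 by 19×40 → 10×40, cost 10·19·40 = 7600; cumulative 146150. Total 146150.
Difference: |185350 − 146150| = 39200.

39200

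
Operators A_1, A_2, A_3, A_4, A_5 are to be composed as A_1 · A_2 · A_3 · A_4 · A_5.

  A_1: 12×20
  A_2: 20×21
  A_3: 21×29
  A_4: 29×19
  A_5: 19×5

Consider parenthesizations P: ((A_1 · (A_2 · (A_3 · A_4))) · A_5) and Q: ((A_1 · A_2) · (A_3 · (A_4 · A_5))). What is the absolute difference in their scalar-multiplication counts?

13151

Order P = ((A_1 · (A_2 · (A_3 · A_4))) · A_5): (A_3 · A_4): 21×29 by 29×19 → 21×19, cost 21·29·19 = 11571; (A_2 · (A_3 · A_4)): 20×21 by 21×19 → 20×19, cost 20·21·19 = 7980; cumulative 19551; (A_1 · (A_2 · (A_3 · A_4))): 12×20 by 20×19 → 12×19, cost 12·20·19 = 4560; cumulative 24111; ((A_1 · (A_2 · (A_3 · A_4))) · A_5): 12×19 by 19×5 → 12×5, cost 12·19·5 = 1140; cumulative 25251. Total 25251.
Order Q = ((A_1 · A_2) · (A_3 · (A_4 · A_5))): (A_1 · A_2): 12×20 by 20×21 → 12×21, cost 12·20·21 = 5040; (A_4 · A_5): 29×19 by 19×5 → 29×5, cost 29·19·5 = 2755; (A_3 · (A_4 · A_5)): 21×29 by 29×5 → 21×5, cost 21·29·5 = 3045; cumulative 5800; ((A_1 · A_2) · (A_3 · (A_4 · A_5))): 12×21 by 21×5 → 12×5, cost 12·21·5 = 1260; cumulative 12100. Total 12100.
Difference: |25251 − 12100| = 13151.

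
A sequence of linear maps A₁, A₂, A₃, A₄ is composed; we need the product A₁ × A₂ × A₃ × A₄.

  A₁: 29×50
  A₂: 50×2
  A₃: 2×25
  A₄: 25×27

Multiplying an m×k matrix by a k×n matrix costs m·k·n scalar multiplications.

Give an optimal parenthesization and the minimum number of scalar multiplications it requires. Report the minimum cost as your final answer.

Adjacent pairs: A₁A₂ = 29·50·2 = 2900; A₂A₃ = 50·2·25 = 2500; A₃A₄ = 2·25·27 = 1350.
Length 3: A₁..A₃: k=1: 0+2500+29·50·25=38750; k=2: 2900+0+29·2·25=4350 → min 4350 | A₂..A₄: k=2: 0+1350+50·2·27=4050; k=3: 2500+0+50·25·27=36250 → min 4050.
Length 4: A₁..A₄: k=1: 0+4050+29·50·27=43200; k=2: 2900+1350+29·2·27=5816; k=3: 4350+0+29·25·27=23925 → min 5816.
Optimal parenthesization: ((A₁ × A₂) × (A₃ × A₄)) with cost 5816.

5816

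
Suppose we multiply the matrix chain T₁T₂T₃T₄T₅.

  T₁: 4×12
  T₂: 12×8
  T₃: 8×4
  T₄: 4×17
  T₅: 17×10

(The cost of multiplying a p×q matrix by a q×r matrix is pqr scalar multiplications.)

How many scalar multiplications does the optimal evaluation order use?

Adjacent pairs: T₁T₂ = 4·12·8 = 384; T₂T₃ = 12·8·4 = 384; T₃T₄ = 8·4·17 = 544; T₄T₅ = 4·17·10 = 680.
Length 3: T₁..T₃: k=1: 0+384+4·12·4=576; k=2: 384+0+4·8·4=512 → min 512 | T₂..T₄: k=2: 0+544+12·8·17=2176; k=3: 384+0+12·4·17=1200 → min 1200 | T₃..T₅: k=3: 0+680+8·4·10=1000; k=4: 544+0+8·17·10=1904 → min 1000.
Length 4: T₁..T₄: k=1: 0+1200+4·12·17=2016; k=2: 384+544+4·8·17=1472; k=3: 512+0+4·4·17=784 → min 784 | T₂..T₅: k=2: 0+1000+12·8·10=1960; k=3: 384+680+12·4·10=1544; k=4: 1200+0+12·17·10=3240 → min 1544.
Length 5: T₁..T₅: k=1: 0+1544+4·12·10=2024; k=2: 384+1000+4·8·10=1704; k=3: 512+680+4·4·10=1352; k=4: 784+0+4·17·10=1464 → min 1352.
Optimal order: (((T₁T₂)T₃)(T₄T₅)) with cost 1352.

1352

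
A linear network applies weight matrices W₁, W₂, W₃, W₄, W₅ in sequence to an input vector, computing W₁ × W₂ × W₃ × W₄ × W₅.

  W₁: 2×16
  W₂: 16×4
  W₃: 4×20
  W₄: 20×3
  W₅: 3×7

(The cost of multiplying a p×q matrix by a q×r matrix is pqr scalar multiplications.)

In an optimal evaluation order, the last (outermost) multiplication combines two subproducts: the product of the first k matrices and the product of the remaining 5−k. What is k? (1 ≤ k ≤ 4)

Adjacent pairs: W₁W₂ = 2·16·4 = 128; W₂W₃ = 16·4·20 = 1280; W₃W₄ = 4·20·3 = 240; W₄W₅ = 20·3·7 = 420.
Length 3: W₁..W₃: k=1: 0+1280+2·16·20=1920; k=2: 128+0+2·4·20=288 → min 288 | W₂..W₄: k=2: 0+240+16·4·3=432; k=3: 1280+0+16·20·3=2240 → min 432 | W₃..W₅: k=3: 0+420+4·20·7=980; k=4: 240+0+4·3·7=324 → min 324.
Length 4: W₁..W₄: k=1: 0+432+2·16·3=528; k=2: 128+240+2·4·3=392; k=3: 288+0+2·20·3=408 → min 392 | W₂..W₅: k=2: 0+324+16·4·7=772; k=3: 1280+420+16·20·7=3940; k=4: 432+0+16·3·7=768 → min 768.
Top-level splits: k=1: (W₁..W₁)·(W₂..W₅) → 0+768+2·16·7 = 992; k=2: (W₁..W₂)·(W₃..W₅) → 128+324+2·4·7 = 508; k=3: (W₁..W₃)·(W₄..W₅) → 288+420+2·20·7 = 988; k=4: (W₁..W₄)·(W₅..W₅) → 392+0+2·3·7 = 434.
Best split is after W₄, i.e. k = 4.

4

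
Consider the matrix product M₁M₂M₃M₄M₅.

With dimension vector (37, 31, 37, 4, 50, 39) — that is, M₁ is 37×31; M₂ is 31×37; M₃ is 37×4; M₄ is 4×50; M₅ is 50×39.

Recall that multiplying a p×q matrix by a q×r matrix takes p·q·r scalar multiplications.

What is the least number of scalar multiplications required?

Adjacent pairs: M₁M₂ = 37·31·37 = 42439; M₂M₃ = 31·37·4 = 4588; M₃M₄ = 37·4·50 = 7400; M₄M₅ = 4·50·39 = 7800.
Length 3: M₁..M₃: k=1: 0+4588+37·31·4=9176; k=2: 42439+0+37·37·4=47915 → min 9176 | M₂..M₄: k=2: 0+7400+31·37·50=64750; k=3: 4588+0+31·4·50=10788 → min 10788 | M₃..M₅: k=3: 0+7800+37·4·39=13572; k=4: 7400+0+37·50·39=79550 → min 13572.
Length 4: M₁..M₄: k=1: 0+10788+37·31·50=68138; k=2: 42439+7400+37·37·50=118289; k=3: 9176+0+37·4·50=16576 → min 16576 | M₂..M₅: k=2: 0+13572+31·37·39=58305; k=3: 4588+7800+31·4·39=17224; k=4: 10788+0+31·50·39=71238 → min 17224.
Length 5: M₁..M₅: k=1: 0+17224+37·31·39=61957; k=2: 42439+13572+37·37·39=109402; k=3: 9176+7800+37·4·39=22748; k=4: 16576+0+37·50·39=88726 → min 22748.
Optimal order: ((M₁(M₂M₃))(M₄M₅)) with cost 22748.

22748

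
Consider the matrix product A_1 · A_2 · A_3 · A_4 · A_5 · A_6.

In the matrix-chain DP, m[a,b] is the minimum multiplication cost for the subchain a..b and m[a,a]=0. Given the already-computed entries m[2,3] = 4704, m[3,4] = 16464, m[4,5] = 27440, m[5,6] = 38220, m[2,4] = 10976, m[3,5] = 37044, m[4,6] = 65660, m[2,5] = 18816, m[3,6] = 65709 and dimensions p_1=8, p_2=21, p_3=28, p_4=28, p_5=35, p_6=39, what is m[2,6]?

29736

m[2,6] = min over k∈[2,5] of m[2,k]+m[k+1,6]+p_{1}·p_k·p_{6}.
k=2: 0 + 65709 + 8·21·39 = 72261; k=3: 4704 + 65660 + 8·28·39 = 79100; k=4: 10976 + 38220 + 8·28·39 = 57932; k=5: 18816 + 0 + 8·35·39 = 29736.
Minimum: 29736 at k=5.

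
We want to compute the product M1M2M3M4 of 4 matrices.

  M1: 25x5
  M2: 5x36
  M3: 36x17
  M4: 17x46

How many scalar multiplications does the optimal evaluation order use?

Adjacent pairs: M1M2 = 25·5·36 = 4500; M2M3 = 5·36·17 = 3060; M3M4 = 36·17·46 = 28152.
Length 3: M1..M3: k=1: 0+3060+25·5·17=5185; k=2: 4500+0+25·36·17=19800 → min 5185 | M2..M4: k=2: 0+28152+5·36·46=36432; k=3: 3060+0+5·17·46=6970 → min 6970.
Length 4: M1..M4: k=1: 0+6970+25·5·46=12720; k=2: 4500+28152+25·36·46=74052; k=3: 5185+0+25·17·46=24735 → min 12720.
Optimal order: (M1((M2M3)M4)) with cost 12720.

12720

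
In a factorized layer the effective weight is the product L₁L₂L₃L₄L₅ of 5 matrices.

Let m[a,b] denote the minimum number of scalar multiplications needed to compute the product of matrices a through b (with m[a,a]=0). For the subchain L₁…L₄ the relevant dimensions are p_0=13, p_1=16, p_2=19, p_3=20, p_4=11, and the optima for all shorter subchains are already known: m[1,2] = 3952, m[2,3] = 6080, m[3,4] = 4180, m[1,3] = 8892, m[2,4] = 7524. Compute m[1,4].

m[1,4] = min over k∈[1,3] of m[1,k]+m[k+1,4]+p_{0}·p_k·p_{4}.
k=1: 0 + 7524 + 13·16·11 = 9812; k=2: 3952 + 4180 + 13·19·11 = 10849; k=3: 8892 + 0 + 13·20·11 = 11752.
Minimum: 9812 at k=1.

9812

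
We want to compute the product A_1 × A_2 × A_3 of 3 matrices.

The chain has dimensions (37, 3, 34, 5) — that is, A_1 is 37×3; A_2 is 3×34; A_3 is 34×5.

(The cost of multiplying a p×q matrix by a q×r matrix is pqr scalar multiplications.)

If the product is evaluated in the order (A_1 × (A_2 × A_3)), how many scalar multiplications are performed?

1065

(A_2 × A_3): 3×34 by 34×5 → 3×5, cost 3·34·5 = 510
(A_1 × (A_2 × A_3)): 37×3 by 3×5 → 37×5, cost 37·3·5 = 555; cumulative 1065
Total: 1065 scalar multiplications.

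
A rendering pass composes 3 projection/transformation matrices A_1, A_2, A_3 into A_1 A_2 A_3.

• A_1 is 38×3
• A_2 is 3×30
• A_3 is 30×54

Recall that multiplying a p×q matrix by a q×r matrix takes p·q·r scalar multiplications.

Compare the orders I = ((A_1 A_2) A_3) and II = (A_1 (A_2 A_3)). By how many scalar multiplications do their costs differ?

Order I = ((A_1 A_2) A_3): (A_1 A_2): 38×3 by 3×30 → 38×30, cost 38·3·30 = 3420; ((A_1 A_2) A_3): 38×30 by 30×54 → 38×54, cost 38·30·54 = 61560; cumulative 64980. Total 64980.
Order II = (A_1 (A_2 A_3)): (A_2 A_3): 3×30 by 30×54 → 3×54, cost 3·30·54 = 4860; (A_1 (A_2 A_3)): 38×3 by 3×54 → 38×54, cost 38·3·54 = 6156; cumulative 11016. Total 11016.
Difference: |64980 − 11016| = 53964.

53964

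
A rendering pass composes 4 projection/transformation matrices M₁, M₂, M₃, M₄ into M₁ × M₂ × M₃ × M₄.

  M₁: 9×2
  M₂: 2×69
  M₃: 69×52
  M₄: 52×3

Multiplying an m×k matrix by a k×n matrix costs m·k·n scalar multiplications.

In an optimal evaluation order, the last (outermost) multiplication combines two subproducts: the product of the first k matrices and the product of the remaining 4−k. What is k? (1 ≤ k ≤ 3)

Adjacent pairs: M₁M₂ = 9·2·69 = 1242; M₂M₃ = 2·69·52 = 7176; M₃M₄ = 69·52·3 = 10764.
Length 3: M₁..M₃: k=1: 0+7176+9·2·52=8112; k=2: 1242+0+9·69·52=33534 → min 8112 | M₂..M₄: k=2: 0+10764+2·69·3=11178; k=3: 7176+0+2·52·3=7488 → min 7488.
Top-level splits: k=1: (M₁..M₁)·(M₂..M₄) → 0+7488+9·2·3 = 7542; k=2: (M₁..M₂)·(M₃..M₄) → 1242+10764+9·69·3 = 13869; k=3: (M₁..M₃)·(M₄..M₄) → 8112+0+9·52·3 = 9516.
Best split is after M₁, i.e. k = 1.

1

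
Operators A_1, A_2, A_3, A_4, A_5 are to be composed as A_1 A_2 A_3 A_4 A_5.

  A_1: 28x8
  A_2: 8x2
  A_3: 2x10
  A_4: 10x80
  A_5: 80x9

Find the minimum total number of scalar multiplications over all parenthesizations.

Adjacent pairs: A_1A_2 = 28·8·2 = 448; A_2A_3 = 8·2·10 = 160; A_3A_4 = 2·10·80 = 1600; A_4A_5 = 10·80·9 = 7200.
Length 3: A_1..A_3: k=1: 0+160+28·8·10=2400; k=2: 448+0+28·2·10=1008 → min 1008 | A_2..A_4: k=2: 0+1600+8·2·80=2880; k=3: 160+0+8·10·80=6560 → min 2880 | A_3..A_5: k=3: 0+7200+2·10·9=7380; k=4: 1600+0+2·80·9=3040 → min 3040.
Length 4: A_1..A_4: k=1: 0+2880+28·8·80=20800; k=2: 448+1600+28·2·80=6528; k=3: 1008+0+28·10·80=23408 → min 6528 | A_2..A_5: k=2: 0+3040+8·2·9=3184; k=3: 160+7200+8·10·9=8080; k=4: 2880+0+8·80·9=8640 → min 3184.
Length 5: A_1..A_5: k=1: 0+3184+28·8·9=5200; k=2: 448+3040+28·2·9=3992; k=3: 1008+7200+28·10·9=10728; k=4: 6528+0+28·80·9=26688 → min 3992.
Optimal order: ((A_1 A_2) ((A_3 A_4) A_5)) with cost 3992.

3992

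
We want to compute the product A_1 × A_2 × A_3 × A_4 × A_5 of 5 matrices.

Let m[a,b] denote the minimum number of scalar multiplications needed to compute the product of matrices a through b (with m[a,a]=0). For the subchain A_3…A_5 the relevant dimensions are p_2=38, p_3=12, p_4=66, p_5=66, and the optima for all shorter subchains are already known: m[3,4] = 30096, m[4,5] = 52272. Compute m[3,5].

82368

m[3,5] = min over k∈[3,4] of m[3,k]+m[k+1,5]+p_{2}·p_k·p_{5}.
k=3: 0 + 52272 + 38·12·66 = 82368; k=4: 30096 + 0 + 38·66·66 = 195624.
Minimum: 82368 at k=3.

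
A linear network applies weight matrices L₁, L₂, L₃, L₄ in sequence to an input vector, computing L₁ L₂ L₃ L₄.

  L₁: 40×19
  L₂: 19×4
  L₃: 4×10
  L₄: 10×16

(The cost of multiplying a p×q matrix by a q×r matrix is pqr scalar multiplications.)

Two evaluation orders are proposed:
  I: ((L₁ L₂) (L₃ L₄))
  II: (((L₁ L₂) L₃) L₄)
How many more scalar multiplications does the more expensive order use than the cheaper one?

4800

Order I = ((L₁ L₂) (L₃ L₄)): (L₁ L₂): 40×19 by 19×4 → 40×4, cost 40·19·4 = 3040; (L₃ L₄): 4×10 by 10×16 → 4×16, cost 4·10·16 = 640; ((L₁ L₂) (L₃ L₄)): 40×4 by 4×16 → 40×16, cost 40·4·16 = 2560; cumulative 6240. Total 6240.
Order II = (((L₁ L₂) L₃) L₄): (L₁ L₂): 40×19 by 19×4 → 40×4, cost 40·19·4 = 3040; ((L₁ L₂) L₃): 40×4 by 4×10 → 40×10, cost 40·4·10 = 1600; cumulative 4640; (((L₁ L₂) L₃) L₄): 40×10 by 10×16 → 40×16, cost 40·10·16 = 6400; cumulative 11040. Total 11040.
Difference: |6240 − 11040| = 4800.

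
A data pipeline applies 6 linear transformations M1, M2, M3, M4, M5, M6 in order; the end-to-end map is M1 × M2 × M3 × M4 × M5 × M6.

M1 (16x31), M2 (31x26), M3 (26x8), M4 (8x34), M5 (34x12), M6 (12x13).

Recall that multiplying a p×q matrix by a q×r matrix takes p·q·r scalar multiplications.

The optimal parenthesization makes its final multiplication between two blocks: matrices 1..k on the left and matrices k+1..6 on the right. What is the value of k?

Adjacent pairs: M1M2 = 16·31·26 = 12896; M2M3 = 31·26·8 = 6448; M3M4 = 26·8·34 = 7072; M4M5 = 8·34·12 = 3264; M5M6 = 34·12·13 = 5304.
Length 3: M1..M3: k=1: 0+6448+16·31·8=10416; k=2: 12896+0+16·26·8=16224 → min 10416 | M2..M4: k=2: 0+7072+31·26·34=34476; k=3: 6448+0+31·8·34=14880 → min 14880 | M3..M5: k=3: 0+3264+26·8·12=5760; k=4: 7072+0+26·34·12=17680 → min 5760 | M4..M6: k=4: 0+5304+8·34·13=8840; k=5: 3264+0+8·12·13=4512 → min 4512.
Length 4: M1..M4: k=1: 0+14880+16·31·34=31744; k=2: 12896+7072+16·26·34=34112; k=3: 10416+0+16·8·34=14768 → min 14768 | M2..M5: k=2: 0+5760+31·26·12=15432; k=3: 6448+3264+31·8·12=12688; k=4: 14880+0+31·34·12=27528 → min 12688 | M3..M6: k=3: 0+4512+26·8·13=7216; k=4: 7072+5304+26·34·13=23868; k=5: 5760+0+26·12·13=9816 → min 7216.
Length 5: M1..M5: k=1: 0+12688+16·31·12=18640; k=2: 12896+5760+16·26·12=23648; k=3: 10416+3264+16·8·12=15216; k=4: 14768+0+16·34·12=21296 → min 15216 | M2..M6: k=2: 0+7216+31·26·13=17694; k=3: 6448+4512+31·8·13=14184; k=4: 14880+5304+31·34·13=33886; k=5: 12688+0+31·12·13=17524 → min 14184.
Top-level splits: k=1: (M1..M1)·(M2..M6) → 0+14184+16·31·13 = 20632; k=2: (M1..M2)·(M3..M6) → 12896+7216+16·26·13 = 25520; k=3: (M1..M3)·(M4..M6) → 10416+4512+16·8·13 = 16592; k=4: (M1..M4)·(M5..M6) → 14768+5304+16·34·13 = 27144; k=5: (M1..M5)·(M6..M6) → 15216+0+16·12·13 = 17712.
Best split is after M3, i.e. k = 3.

3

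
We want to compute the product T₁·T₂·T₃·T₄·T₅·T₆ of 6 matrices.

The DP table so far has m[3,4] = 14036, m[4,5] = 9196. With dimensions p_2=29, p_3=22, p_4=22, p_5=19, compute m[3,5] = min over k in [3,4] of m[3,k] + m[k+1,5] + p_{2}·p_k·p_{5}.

m[3,5] = min over k∈[3,4] of m[3,k]+m[k+1,5]+p_{2}·p_k·p_{5}.
k=3: 0 + 9196 + 29·22·19 = 21318; k=4: 14036 + 0 + 29·22·19 = 26158.
Minimum: 21318 at k=3.

21318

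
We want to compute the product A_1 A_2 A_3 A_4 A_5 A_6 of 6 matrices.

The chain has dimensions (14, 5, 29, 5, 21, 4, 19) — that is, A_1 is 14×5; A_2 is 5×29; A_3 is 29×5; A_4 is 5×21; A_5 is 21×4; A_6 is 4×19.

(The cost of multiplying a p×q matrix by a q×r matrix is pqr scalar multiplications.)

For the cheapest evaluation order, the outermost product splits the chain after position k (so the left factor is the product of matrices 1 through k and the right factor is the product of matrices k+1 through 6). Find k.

5

Adjacent pairs: A_1A_2 = 14·5·29 = 2030; A_2A_3 = 5·29·5 = 725; A_3A_4 = 29·5·21 = 3045; A_4A_5 = 5·21·4 = 420; A_5A_6 = 21·4·19 = 1596.
Length 3: A_1..A_3: k=1: 0+725+14·5·5=1075; k=2: 2030+0+14·29·5=4060 → min 1075 | A_2..A_4: k=2: 0+3045+5·29·21=6090; k=3: 725+0+5·5·21=1250 → min 1250 | A_3..A_5: k=3: 0+420+29·5·4=1000; k=4: 3045+0+29·21·4=5481 → min 1000 | A_4..A_6: k=4: 0+1596+5·21·19=3591; k=5: 420+0+5·4·19=800 → min 800.
Length 4: A_1..A_4: k=1: 0+1250+14·5·21=2720; k=2: 2030+3045+14·29·21=13601; k=3: 1075+0+14·5·21=2545 → min 2545 | A_2..A_5: k=2: 0+1000+5·29·4=1580; k=3: 725+420+5·5·4=1245; k=4: 1250+0+5·21·4=1670 → min 1245 | A_3..A_6: k=3: 0+800+29·5·19=3555; k=4: 3045+1596+29·21·19=16212; k=5: 1000+0+29·4·19=3204 → min 3204.
Length 5: A_1..A_5: k=1: 0+1245+14·5·4=1525; k=2: 2030+1000+14·29·4=4654; k=3: 1075+420+14·5·4=1775; k=4: 2545+0+14·21·4=3721 → min 1525 | A_2..A_6: k=2: 0+3204+5·29·19=5959; k=3: 725+800+5·5·19=2000; k=4: 1250+1596+5·21·19=4841; k=5: 1245+0+5·4·19=1625 → min 1625.
Top-level splits: k=1: (A_1..A_1)·(A_2..A_6) → 0+1625+14·5·19 = 2955; k=2: (A_1..A_2)·(A_3..A_6) → 2030+3204+14·29·19 = 12948; k=3: (A_1..A_3)·(A_4..A_6) → 1075+800+14·5·19 = 3205; k=4: (A_1..A_4)·(A_5..A_6) → 2545+1596+14·21·19 = 9727; k=5: (A_1..A_5)·(A_6..A_6) → 1525+0+14·4·19 = 2589.
Best split is after A_5, i.e. k = 5.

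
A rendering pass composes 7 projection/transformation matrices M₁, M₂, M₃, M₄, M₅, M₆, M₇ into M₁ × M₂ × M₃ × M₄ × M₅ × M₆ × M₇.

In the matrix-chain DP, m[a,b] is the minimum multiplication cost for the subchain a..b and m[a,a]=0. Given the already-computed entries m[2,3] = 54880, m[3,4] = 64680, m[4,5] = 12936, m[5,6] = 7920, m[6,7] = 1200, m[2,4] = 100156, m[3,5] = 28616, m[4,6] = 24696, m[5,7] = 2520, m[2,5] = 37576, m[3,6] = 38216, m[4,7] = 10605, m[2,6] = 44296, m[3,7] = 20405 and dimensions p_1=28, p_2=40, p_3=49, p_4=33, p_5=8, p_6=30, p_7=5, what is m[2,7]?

m[2,7] = min over k∈[2,6] of m[2,k]+m[k+1,7]+p_{1}·p_k·p_{7}.
k=2: 0 + 20405 + 28·40·5 = 26005; k=3: 54880 + 10605 + 28·49·5 = 72345; k=4: 100156 + 2520 + 28·33·5 = 107296; k=5: 37576 + 1200 + 28·8·5 = 39896; k=6: 44296 + 0 + 28·30·5 = 48496.
Minimum: 26005 at k=2.

26005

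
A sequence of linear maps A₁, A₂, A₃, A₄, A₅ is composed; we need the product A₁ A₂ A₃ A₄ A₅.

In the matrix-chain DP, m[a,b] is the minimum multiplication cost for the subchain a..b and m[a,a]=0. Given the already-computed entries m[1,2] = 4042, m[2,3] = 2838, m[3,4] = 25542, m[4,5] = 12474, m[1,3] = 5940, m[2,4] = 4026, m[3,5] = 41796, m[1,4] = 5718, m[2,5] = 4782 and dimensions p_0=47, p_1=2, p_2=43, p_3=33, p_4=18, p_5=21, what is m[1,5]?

m[1,5] = min over k∈[1,4] of m[1,k]+m[k+1,5]+p_{0}·p_k·p_{5}.
k=1: 0 + 4782 + 47·2·21 = 6756; k=2: 4042 + 41796 + 47·43·21 = 88279; k=3: 5940 + 12474 + 47·33·21 = 50985; k=4: 5718 + 0 + 47·18·21 = 23484.
Minimum: 6756 at k=1.

6756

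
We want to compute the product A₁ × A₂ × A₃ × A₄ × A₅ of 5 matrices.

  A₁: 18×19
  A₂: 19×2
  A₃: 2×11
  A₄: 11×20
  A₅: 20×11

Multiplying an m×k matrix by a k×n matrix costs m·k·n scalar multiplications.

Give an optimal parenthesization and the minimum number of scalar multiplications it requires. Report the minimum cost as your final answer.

Adjacent pairs: A₁A₂ = 18·19·2 = 684; A₂A₃ = 19·2·11 = 418; A₃A₄ = 2·11·20 = 440; A₄A₅ = 11·20·11 = 2420.
Length 3: A₁..A₃: k=1: 0+418+18·19·11=4180; k=2: 684+0+18·2·11=1080 → min 1080 | A₂..A₄: k=2: 0+440+19·2·20=1200; k=3: 418+0+19·11·20=4598 → min 1200 | A₃..A₅: k=3: 0+2420+2·11·11=2662; k=4: 440+0+2·20·11=880 → min 880.
Length 4: A₁..A₄: k=1: 0+1200+18·19·20=8040; k=2: 684+440+18·2·20=1844; k=3: 1080+0+18·11·20=5040 → min 1844 | A₂..A₅: k=2: 0+880+19·2·11=1298; k=3: 418+2420+19·11·11=5137; k=4: 1200+0+19·20·11=5380 → min 1298.
Length 5: A₁..A₅: k=1: 0+1298+18·19·11=5060; k=2: 684+880+18·2·11=1960; k=3: 1080+2420+18·11·11=5678; k=4: 1844+0+18·20·11=5804 → min 1960.
Optimal parenthesization: ((A₁ × A₂) × ((A₃ × A₄) × A₅)) with cost 1960.

1960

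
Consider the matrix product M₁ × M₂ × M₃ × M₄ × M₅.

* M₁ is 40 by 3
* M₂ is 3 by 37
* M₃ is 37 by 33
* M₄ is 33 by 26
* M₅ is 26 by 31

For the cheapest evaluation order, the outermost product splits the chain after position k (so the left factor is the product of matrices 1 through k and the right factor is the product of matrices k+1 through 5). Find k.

Adjacent pairs: M₁M₂ = 40·3·37 = 4440; M₂M₃ = 3·37·33 = 3663; M₃M₄ = 37·33·26 = 31746; M₄M₅ = 33·26·31 = 26598.
Length 3: M₁..M₃: k=1: 0+3663+40·3·33=7623; k=2: 4440+0+40·37·33=53280 → min 7623 | M₂..M₄: k=2: 0+31746+3·37·26=34632; k=3: 3663+0+3·33·26=6237 → min 6237 | M₃..M₅: k=3: 0+26598+37·33·31=64449; k=4: 31746+0+37·26·31=61568 → min 61568.
Length 4: M₁..M₄: k=1: 0+6237+40·3·26=9357; k=2: 4440+31746+40·37·26=74666; k=3: 7623+0+40·33·26=41943 → min 9357 | M₂..M₅: k=2: 0+61568+3·37·31=65009; k=3: 3663+26598+3·33·31=33330; k=4: 6237+0+3·26·31=8655 → min 8655.
Top-level splits: k=1: (M₁..M₁)·(M₂..M₅) → 0+8655+40·3·31 = 12375; k=2: (M₁..M₂)·(M₃..M₅) → 4440+61568+40·37·31 = 111888; k=3: (M₁..M₃)·(M₄..M₅) → 7623+26598+40·33·31 = 75141; k=4: (M₁..M₄)·(M₅..M₅) → 9357+0+40·26·31 = 41597.
Best split is after M₁, i.e. k = 1.

1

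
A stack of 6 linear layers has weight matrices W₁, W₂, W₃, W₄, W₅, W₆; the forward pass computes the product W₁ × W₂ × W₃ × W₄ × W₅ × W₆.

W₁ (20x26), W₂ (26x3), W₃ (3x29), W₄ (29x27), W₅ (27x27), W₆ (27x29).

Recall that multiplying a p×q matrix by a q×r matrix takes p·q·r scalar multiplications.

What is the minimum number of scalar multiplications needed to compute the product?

Adjacent pairs: W₁W₂ = 20·26·3 = 1560; W₂W₃ = 26·3·29 = 2262; W₃W₄ = 3·29·27 = 2349; W₄W₅ = 29·27·27 = 21141; W₅W₆ = 27·27·29 = 21141.
Length 3: W₁..W₃: k=1: 0+2262+20·26·29=17342; k=2: 1560+0+20·3·29=3300 → min 3300 | W₂..W₄: k=2: 0+2349+26·3·27=4455; k=3: 2262+0+26·29·27=22620 → min 4455 | W₃..W₅: k=3: 0+21141+3·29·27=23490; k=4: 2349+0+3·27·27=4536 → min 4536 | W₄..W₆: k=4: 0+21141+29·27·29=43848; k=5: 21141+0+29·27·29=43848 → min 43848.
Length 4: W₁..W₄: k=1: 0+4455+20·26·27=18495; k=2: 1560+2349+20·3·27=5529; k=3: 3300+0+20·29·27=18960 → min 5529 | W₂..W₅: k=2: 0+4536+26·3·27=6642; k=3: 2262+21141+26·29·27=43761; k=4: 4455+0+26·27·27=23409 → min 6642 | W₃..W₆: k=3: 0+43848+3·29·29=46371; k=4: 2349+21141+3·27·29=25839; k=5: 4536+0+3·27·29=6885 → min 6885.
Length 5: W₁..W₅: k=1: 0+6642+20·26·27=20682; k=2: 1560+4536+20·3·27=7716; k=3: 3300+21141+20·29·27=40101; k=4: 5529+0+20·27·27=20109 → min 7716 | W₂..W₆: k=2: 0+6885+26·3·29=9147; k=3: 2262+43848+26·29·29=67976; k=4: 4455+21141+26·27·29=45954; k=5: 6642+0+26·27·29=27000 → min 9147.
Length 6: W₁..W₆: k=1: 0+9147+20·26·29=24227; k=2: 1560+6885+20·3·29=10185; k=3: 3300+43848+20·29·29=63968; k=4: 5529+21141+20·27·29=42330; k=5: 7716+0+20·27·29=23376 → min 10185.
Optimal order: ((W₁ × W₂) × (((W₃ × W₄) × W₅) × W₆)) with cost 10185.

10185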